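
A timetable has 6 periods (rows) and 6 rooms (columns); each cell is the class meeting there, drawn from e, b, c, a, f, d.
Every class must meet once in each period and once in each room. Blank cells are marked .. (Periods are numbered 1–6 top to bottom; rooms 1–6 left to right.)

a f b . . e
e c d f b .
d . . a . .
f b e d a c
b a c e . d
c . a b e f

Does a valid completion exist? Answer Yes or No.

No period or room among the givens repeats a symbol, and propagating forced cells runs into no contradiction.
One valid completion exists (for instance, a f b c d e / e c d f b a / d e f a c b / f b e d a c / b a c e f d / c d a b e f).

Yes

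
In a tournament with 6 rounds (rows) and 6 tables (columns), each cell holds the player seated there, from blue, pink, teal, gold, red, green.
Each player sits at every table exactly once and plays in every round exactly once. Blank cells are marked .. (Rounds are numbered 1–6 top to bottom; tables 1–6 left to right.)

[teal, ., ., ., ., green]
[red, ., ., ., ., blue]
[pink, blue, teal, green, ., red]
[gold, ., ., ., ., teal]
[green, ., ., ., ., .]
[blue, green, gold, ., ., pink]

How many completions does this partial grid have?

32

Round 1, table 2: eliminating its round and table leaves {pink, gold, red}.
Round 1, table 3: eliminating its round and table leaves {blue, pink, red}.
Round 1, table 4: eliminating its round and table leaves {blue, pink, gold, red}.
Round 1, table 5: eliminating its round and table leaves {blue, pink, gold, red}.
Round 2, table 2: eliminating its round and table leaves {pink, teal, gold}.
Round 2, table 3: eliminating its round and table leaves {pink, green}.
Round 2, table 4: eliminating its round and table leaves {pink, teal, gold}.
Round 2, table 5: eliminating its round and table leaves {pink, teal, gold, green}.
Round 3, table 5: eliminating its round and table leaves {gold}.
Round 4, table 2: eliminating its round and table leaves {pink, red}.
Round 4, table 3: eliminating its round and table leaves {blue, pink, red, green}.
Round 4, table 4: eliminating its round and table leaves {blue, pink, red}.
Round 4, table 5: eliminating its round and table leaves {blue, pink, red, green}.
Round 5, table 2: eliminating its round and table leaves {pink, teal, gold, red}.
Round 5, table 3: eliminating its round and table leaves {blue, pink, red}.
Round 5, table 4: eliminating its round and table leaves {blue, pink, teal, gold, red}.
Round 5, table 5: eliminating its round and table leaves {blue, pink, teal, gold, red}.
Round 5, table 6: eliminating its round and table leaves {gold}.
Round 6, table 4: eliminating its round and table leaves {teal, red}.
Round 6, table 5: eliminating its round and table leaves {teal, red}.
Enumerating the assignments across these blanks that avoid any round or table repeat gives 32 completions.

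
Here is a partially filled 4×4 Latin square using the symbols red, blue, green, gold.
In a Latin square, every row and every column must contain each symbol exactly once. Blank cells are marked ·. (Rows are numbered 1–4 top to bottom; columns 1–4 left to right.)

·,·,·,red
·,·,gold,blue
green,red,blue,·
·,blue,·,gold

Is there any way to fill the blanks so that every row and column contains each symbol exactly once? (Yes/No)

No

Row 3, column 4: row 3 together with column 4 already contain {red, blue, green, gold} — every symbol — so nothing can go there. The grid has no valid completion.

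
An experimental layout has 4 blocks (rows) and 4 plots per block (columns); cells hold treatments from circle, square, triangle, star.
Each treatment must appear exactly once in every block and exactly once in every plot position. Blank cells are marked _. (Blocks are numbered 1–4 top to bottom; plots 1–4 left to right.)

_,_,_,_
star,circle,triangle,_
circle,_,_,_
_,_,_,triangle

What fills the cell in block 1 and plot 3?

Block 2, plot 4: block 2 has {circle, triangle, star} and plot 4 has {triangle}, leaving only square.
Block 3, plot 4: block 3 has {circle} and plot 4 has {square, triangle}, leaving only star.
Block 1, plot 4: block 1 has {} and plot 4 has {square, triangle, star}, leaving only circle.
Block 3, plot 3: block 3 has {circle, star} and plot 3 has {triangle}, leaving only square.
Block 1 already has {circle} and plot 3 already has {square, triangle}, so block 1, plot 3 must be star.

star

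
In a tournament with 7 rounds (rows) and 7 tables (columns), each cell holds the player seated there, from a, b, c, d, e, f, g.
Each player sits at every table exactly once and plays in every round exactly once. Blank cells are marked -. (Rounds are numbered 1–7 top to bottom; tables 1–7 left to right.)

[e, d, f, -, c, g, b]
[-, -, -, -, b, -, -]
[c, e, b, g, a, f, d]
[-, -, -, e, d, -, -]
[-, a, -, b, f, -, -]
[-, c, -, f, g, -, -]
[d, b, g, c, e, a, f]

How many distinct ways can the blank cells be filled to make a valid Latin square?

8

Round 1, table 4: eliminating its round and table leaves {a}.
Round 2, table 1: eliminating its round and table leaves {a, f, g}.
Round 2, table 2: eliminating its round and table leaves {f, g}.
Round 2, table 3: eliminating its round and table leaves {a, c, d, e}.
Round 2, table 4: eliminating its round and table leaves {a, d}.
Round 2, table 6: eliminating its round and table leaves {c, d, e}.
Round 2, table 7: eliminating its round and table leaves {a, c, e, g}.
Round 4, table 1: eliminating its round and table leaves {a, b, f, g}.
Round 4, table 2: eliminating its round and table leaves {f, g}.
Round 4, table 3: eliminating its round and table leaves {a, c}.
Round 4, table 6: eliminating its round and table leaves {b, c}.
Round 4, table 7: eliminating its round and table leaves {a, c, g}.
Round 5, table 1: eliminating its round and table leaves {g}.
Round 5, table 3: eliminating its round and table leaves {c, d, e}.
Round 5, table 6: eliminating its round and table leaves {c, d, e}.
Round 5, table 7: eliminating its round and table leaves {c, e, g}.
Round 6, table 1: eliminating its round and table leaves {a, b}.
Round 6, table 3: eliminating its round and table leaves {a, d, e}.
Round 6, table 6: eliminating its round and table leaves {b, d, e}.
Round 6, table 7: eliminating its round and table leaves {a, e}.
Enumerating the assignments across these blanks that avoid any round or table repeat gives 8 completions.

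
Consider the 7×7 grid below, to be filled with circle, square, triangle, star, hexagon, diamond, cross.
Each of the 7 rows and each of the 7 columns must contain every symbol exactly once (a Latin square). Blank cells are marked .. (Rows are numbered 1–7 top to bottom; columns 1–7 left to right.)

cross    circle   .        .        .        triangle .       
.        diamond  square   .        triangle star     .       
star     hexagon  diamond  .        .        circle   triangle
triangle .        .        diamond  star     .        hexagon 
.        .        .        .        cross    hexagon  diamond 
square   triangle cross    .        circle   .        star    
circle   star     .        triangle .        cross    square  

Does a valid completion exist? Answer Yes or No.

No

Row 1, column 7: row 1 together with column 7 already contain {circle, square, triangle, star, hexagon, diamond, cross} — every symbol — so nothing can go there. The grid has no valid completion.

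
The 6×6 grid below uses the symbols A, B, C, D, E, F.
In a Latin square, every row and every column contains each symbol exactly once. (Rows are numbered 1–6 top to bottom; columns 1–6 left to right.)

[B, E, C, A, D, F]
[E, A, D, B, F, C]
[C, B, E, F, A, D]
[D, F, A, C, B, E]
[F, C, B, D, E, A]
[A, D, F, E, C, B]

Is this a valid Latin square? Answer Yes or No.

Yes

Each row is a permutation of the 6 symbols, and so is each column.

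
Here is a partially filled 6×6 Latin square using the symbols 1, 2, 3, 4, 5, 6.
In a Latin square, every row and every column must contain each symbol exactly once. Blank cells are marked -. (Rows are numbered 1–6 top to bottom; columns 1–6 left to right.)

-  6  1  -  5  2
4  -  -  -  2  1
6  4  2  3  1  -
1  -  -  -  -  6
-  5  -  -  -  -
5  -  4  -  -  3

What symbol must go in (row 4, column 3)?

Row 1, column 1: row 1 has {1, 2, 5, 6} and column 1 has {1, 4, 5, 6}, leaving only 3.
Row 1, column 4: row 1 has {1, 2, 3, 5, 6} and column 4 has {3}, leaving only 4.
Row 2, column 2: row 2 has {1, 2, 4} and column 2 has {4, 5, 6}, leaving only 3.
Row 3, column 6: row 3 has {1, 2, 3, 4, 6} and column 6 has {1, 2, 3, 6}, leaving only 5.
Row 4, column 2: row 4 has {1, 6} and column 2 has {3, 4, 5, 6}, leaving only 2.
Row 4, column 4: row 4 has {1, 2, 6} and column 4 has {3, 4}, leaving only 5.
Row 4 already has {1, 2, 5, 6} and column 3 already has {1, 2, 4}, so row 4, column 3 must be 3.

3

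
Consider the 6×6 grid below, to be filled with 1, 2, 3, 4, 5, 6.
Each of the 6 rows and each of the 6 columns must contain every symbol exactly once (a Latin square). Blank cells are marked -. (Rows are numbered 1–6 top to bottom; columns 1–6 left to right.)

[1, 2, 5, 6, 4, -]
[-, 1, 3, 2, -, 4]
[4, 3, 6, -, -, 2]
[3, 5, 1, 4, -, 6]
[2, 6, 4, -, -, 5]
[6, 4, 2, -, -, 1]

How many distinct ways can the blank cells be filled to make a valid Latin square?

2

Row 1, column 6: eliminating its row and column leaves {3}.
Row 2, column 1: eliminating its row and column leaves {5}.
Row 2, column 5: eliminating its row and column leaves {5, 6}.
Row 3, column 4: eliminating its row and column leaves {1, 5}.
Row 3, column 5: eliminating its row and column leaves {1, 5}.
Row 4, column 5: eliminating its row and column leaves {2}.
Row 5, column 4: eliminating its row and column leaves {1, 3}.
Row 5, column 5: eliminating its row and column leaves {1, 3}.
Row 6, column 4: eliminating its row and column leaves {3, 5}.
Row 6, column 5: eliminating its row and column leaves {3, 5}.
Enumerating the assignments across these blanks that avoid any row or column repeat gives 2 completions.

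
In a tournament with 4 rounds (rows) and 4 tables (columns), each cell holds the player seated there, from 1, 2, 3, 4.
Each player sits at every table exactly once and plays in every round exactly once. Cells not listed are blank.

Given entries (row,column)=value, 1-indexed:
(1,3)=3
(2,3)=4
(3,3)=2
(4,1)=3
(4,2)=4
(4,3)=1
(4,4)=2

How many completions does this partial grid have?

4

Round 1, table 1: eliminating its round and table leaves {1, 2, 4}.
Round 1, table 2: eliminating its round and table leaves {1, 2}.
Round 1, table 4: eliminating its round and table leaves {1, 4}.
Round 2, table 1: eliminating its round and table leaves {1, 2}.
Round 2, table 2: eliminating its round and table leaves {1, 2, 3}.
Round 2, table 4: eliminating its round and table leaves {1, 3}.
Round 3, table 1: eliminating its round and table leaves {1, 4}.
Round 3, table 2: eliminating its round and table leaves {1, 3}.
Round 3, table 4: eliminating its round and table leaves {1, 3, 4}.
Enumerating the assignments across these blanks that avoid any round or table repeat gives 4 completions.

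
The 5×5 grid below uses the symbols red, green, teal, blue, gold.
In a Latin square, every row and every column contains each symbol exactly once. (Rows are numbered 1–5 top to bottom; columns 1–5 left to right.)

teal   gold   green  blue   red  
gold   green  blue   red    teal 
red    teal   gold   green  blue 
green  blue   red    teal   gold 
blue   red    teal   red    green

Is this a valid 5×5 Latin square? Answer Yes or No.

No

Column 4 contains red twice (at rows 2 and 5), so it is not a permutation.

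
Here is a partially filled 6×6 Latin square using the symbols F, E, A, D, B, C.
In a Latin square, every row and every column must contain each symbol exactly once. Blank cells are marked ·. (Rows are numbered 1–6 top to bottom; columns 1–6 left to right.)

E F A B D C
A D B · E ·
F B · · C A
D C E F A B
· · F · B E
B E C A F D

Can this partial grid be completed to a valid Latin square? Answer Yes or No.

Yes

No row or column among the givens repeats a symbol, and propagating forced cells runs into no contradiction.
One valid completion exists (for instance, E F A B D C / A D B C E F / F B D E C A / D C E F A B / C A F D B E / B E C A F D).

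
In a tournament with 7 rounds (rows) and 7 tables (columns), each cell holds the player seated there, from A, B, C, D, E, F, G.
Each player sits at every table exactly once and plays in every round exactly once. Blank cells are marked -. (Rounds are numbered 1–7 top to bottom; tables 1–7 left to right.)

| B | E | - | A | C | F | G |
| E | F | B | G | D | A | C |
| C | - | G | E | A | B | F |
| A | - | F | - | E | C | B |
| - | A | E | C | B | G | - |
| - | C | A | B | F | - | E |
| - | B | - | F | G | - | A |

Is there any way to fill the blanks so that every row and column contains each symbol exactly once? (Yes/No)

No round or table among the givens repeats a symbol, and propagating forced cells runs into no contradiction.
One valid completion exists (for instance, B E D A C F G / E F B G D A C / C D G E A B F / A G F D E C B / F A E C B G D / G C A B F D E / D B C F G E A).

Yes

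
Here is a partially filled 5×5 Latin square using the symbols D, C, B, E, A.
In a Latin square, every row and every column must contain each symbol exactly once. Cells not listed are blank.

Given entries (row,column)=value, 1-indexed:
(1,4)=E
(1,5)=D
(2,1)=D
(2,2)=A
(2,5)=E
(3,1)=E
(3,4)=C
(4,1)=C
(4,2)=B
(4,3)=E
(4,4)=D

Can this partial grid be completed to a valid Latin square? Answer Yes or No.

Yes

No row or column among the givens repeats a symbol, and propagating forced cells runs into no contradiction.
One valid completion exists (for instance, A C B E D / D A C B E / E D A C B / C B E D A / B E D A C).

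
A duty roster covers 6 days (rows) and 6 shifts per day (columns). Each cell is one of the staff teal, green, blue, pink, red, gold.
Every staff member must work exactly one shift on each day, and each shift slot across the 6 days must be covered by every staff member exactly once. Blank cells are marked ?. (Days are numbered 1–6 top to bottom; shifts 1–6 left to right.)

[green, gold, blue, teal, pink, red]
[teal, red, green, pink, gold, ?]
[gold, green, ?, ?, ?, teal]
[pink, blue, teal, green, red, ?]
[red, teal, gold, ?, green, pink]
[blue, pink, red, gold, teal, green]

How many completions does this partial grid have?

1

Day 2, shift 6: eliminating its day and shift leaves {blue}.
Day 3, shift 3: eliminating its day and shift leaves {pink}.
Day 3, shift 4: eliminating its day and shift leaves {blue, red}.
Day 3, shift 5: eliminating its day and shift leaves {blue}.
Day 4, shift 6: eliminating its day and shift leaves {gold}.
Day 5, shift 4: eliminating its day and shift leaves {blue}.
Only one assignment across all blanks avoids any day or shift repeat, giving 1 completion.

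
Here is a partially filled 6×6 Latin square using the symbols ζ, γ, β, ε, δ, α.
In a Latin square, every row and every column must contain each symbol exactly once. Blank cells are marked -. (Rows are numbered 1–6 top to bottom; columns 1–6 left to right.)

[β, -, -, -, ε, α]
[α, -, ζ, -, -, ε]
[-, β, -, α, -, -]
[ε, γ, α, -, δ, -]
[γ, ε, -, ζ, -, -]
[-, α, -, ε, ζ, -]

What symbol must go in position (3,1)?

ζ

Row 2, column 2: row 2 has {ζ, ε, α} and column 2 has {γ, β, ε, α}, leaving only δ.
Row 1, column 2: row 1 has {β, ε, α} and column 2 has {γ, β, ε, δ, α}, leaving only ζ.
Row 3, column 5: row 3 has {β, α} and column 5 has {ζ, ε, δ}, leaving only γ.
Row 2, column 5: row 2 has {ζ, ε, δ, α} and column 5 has {ζ, γ, ε, δ}, leaving only β.
Row 2, column 4: row 2 has {ζ, β, ε, δ, α} and column 4 has {ζ, ε, α}, leaving only γ.
Row 1, column 4: row 1 has {ζ, β, ε, α} and column 4 has {ζ, γ, ε, α}, leaving only δ.
Row 1, column 3: row 1 has {ζ, β, ε, δ, α} and column 3 has {ζ, α}, leaving only γ.
Row 4, column 4: row 4 has {γ, ε, δ, α} and column 4 has {ζ, γ, ε, δ, α}, leaving only β.
Row 4, column 6: row 4 has {γ, β, ε, δ, α} and column 6 has {ε, α}, leaving only ζ.
Row 3, column 6: row 3 has {γ, β, α} and column 6 has {ζ, ε, α}, leaving only δ.
Row 3 already has {γ, β, δ, α} and column 1 already has {γ, β, ε, α}, so row 3, column 1 must be ζ.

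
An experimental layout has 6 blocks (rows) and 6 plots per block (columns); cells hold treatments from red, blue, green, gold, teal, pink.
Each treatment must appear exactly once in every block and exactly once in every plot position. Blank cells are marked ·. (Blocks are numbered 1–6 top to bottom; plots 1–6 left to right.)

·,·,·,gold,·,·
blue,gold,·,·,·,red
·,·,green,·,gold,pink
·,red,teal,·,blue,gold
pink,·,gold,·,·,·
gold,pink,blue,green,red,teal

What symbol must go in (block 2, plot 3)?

Block 2 already has {red, blue, gold} and plot 3 already has {blue, green, gold, teal}, so block 2, plot 3 must be pink.

pink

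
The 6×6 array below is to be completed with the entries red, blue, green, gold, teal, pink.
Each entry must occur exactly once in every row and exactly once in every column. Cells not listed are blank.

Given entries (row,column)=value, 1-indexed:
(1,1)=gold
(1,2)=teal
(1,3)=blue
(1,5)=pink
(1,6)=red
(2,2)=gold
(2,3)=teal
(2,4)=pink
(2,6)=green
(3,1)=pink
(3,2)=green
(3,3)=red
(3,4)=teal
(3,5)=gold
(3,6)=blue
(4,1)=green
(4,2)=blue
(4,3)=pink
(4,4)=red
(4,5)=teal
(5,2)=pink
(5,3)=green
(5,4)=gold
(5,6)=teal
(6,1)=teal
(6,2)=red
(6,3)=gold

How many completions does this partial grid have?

Row 1, column 4: eliminating its row and column leaves {green}.
Row 2, column 1: eliminating its row and column leaves {red, blue}.
Row 2, column 5: eliminating its row and column leaves {red, blue}.
Row 4, column 6: eliminating its row and column leaves {gold}.
Row 5, column 1: eliminating its row and column leaves {red, blue}.
Row 5, column 5: eliminating its row and column leaves {red, blue}.
Row 6, column 4: eliminating its row and column leaves {blue, green}.
Row 6, column 5: eliminating its row and column leaves {blue, green}.
Row 6, column 6: eliminating its row and column leaves {pink}.
Enumerating the assignments across these blanks that avoid any row or column repeat gives 2 completions.

2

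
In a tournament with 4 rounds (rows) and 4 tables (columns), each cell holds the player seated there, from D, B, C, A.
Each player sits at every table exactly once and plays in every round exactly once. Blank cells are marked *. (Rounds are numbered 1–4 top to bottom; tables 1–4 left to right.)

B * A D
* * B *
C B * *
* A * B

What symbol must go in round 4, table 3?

Round 1, table 2: round 1 has {D, B, A} and table 2 has {B, A}, leaving only C.
Round 2, table 2: round 2 has {B} and table 2 has {B, C, A}, leaving only D.
Round 2, table 1: round 2 has {D, B} and table 1 has {B, C}, leaving only A.
Round 2, table 4: round 2 has {D, B, A} and table 4 has {D, B}, leaving only C.
Round 3, table 3: round 3 has {B, C} and table 3 has {B, A}, leaving only D.
Round 4 already has {B, A} and table 3 already has {D, B, A}, so round 4, table 3 must be C.

C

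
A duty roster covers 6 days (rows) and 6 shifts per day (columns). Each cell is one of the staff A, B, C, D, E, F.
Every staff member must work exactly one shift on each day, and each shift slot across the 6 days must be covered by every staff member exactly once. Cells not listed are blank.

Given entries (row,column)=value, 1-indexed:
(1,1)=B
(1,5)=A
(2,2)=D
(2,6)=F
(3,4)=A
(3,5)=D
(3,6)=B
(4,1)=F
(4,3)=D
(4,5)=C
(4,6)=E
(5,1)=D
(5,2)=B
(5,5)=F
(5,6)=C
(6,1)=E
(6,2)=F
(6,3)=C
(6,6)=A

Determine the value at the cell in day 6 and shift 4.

Day 1, shift 6: day 1 has {A, B} and shift 6 has {A, B, C, E, F}, leaving only D.
Day 3, shift 1: day 3 has {A, B, D} and shift 1 has {B, D, E, F}, leaving only C.
Day 2, shift 1: day 2 has {D, F} and shift 1 has {B, C, D, E, F}, leaving only A.
Day 3, shift 2: day 3 has {A, B, C, D} and shift 2 has {B, D, F}, leaving only E.
Day 1, shift 2: day 1 has {A, B, D} and shift 2 has {B, D, E, F}, leaving only C.
Day 3, shift 3: day 3 has {A, B, C, D, E} and shift 3 has {C, D}, leaving only F.
Day 1, shift 3: day 1 has {A, B, C, D} and shift 3 has {C, D, F}, leaving only E.
Day 1, shift 4: day 1 has {A, B, C, D, E} and shift 4 has {A}, leaving only F.
Day 2, shift 3: day 2 has {A, D, F} and shift 3 has {C, D, E, F}, leaving only B.
Day 2, shift 5: day 2 has {A, B, D, F} and shift 5 has {A, C, D, F}, leaving only E.
Day 2, shift 4: day 2 has {A, B, D, E, F} and shift 4 has {A, F}, leaving only C.
Day 4, shift 2: day 4 has {C, D, E, F} and shift 2 has {B, C, D, E, F}, leaving only A.
Day 4, shift 4: day 4 has {A, C, D, E, F} and shift 4 has {A, C, F}, leaving only B.
Day 6 already has {A, C, E, F} and shift 4 already has {A, B, C, F}, so day 6, shift 4 must be D.

D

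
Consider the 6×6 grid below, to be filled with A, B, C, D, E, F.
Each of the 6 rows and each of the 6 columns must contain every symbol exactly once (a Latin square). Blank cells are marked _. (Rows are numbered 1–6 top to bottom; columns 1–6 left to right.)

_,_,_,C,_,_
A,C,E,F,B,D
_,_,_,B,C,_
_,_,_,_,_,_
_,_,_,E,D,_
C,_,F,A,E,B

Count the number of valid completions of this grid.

Row 1, column 1: eliminating its row and column leaves {B, D, E, F}.
Row 1, column 2: eliminating its row and column leaves {A, B, D, E, F}.
Row 1, column 3: eliminating its row and column leaves {A, B, D}.
Row 1, column 5: eliminating its row and column leaves {A, F}.
Row 1, column 6: eliminating its row and column leaves {A, E, F}.
Row 3, column 1: eliminating its row and column leaves {D, E, F}.
Row 3, column 2: eliminating its row and column leaves {A, D, E, F}.
Row 3, column 3: eliminating its row and column leaves {A, D}.
Row 3, column 6: eliminating its row and column leaves {A, E, F}.
Row 4, column 1: eliminating its row and column leaves {B, D, E, F}.
Row 4, column 2: eliminating its row and column leaves {A, B, D, E, F}.
Row 4, column 3: eliminating its row and column leaves {A, B, C, D}.
Row 4, column 4: eliminating its row and column leaves {D}.
Row 4, column 5: eliminating its row and column leaves {A, F}.
Row 4, column 6: eliminating its row and column leaves {A, C, E, F}.
Row 5, column 1: eliminating its row and column leaves {B, F}.
Row 5, column 2: eliminating its row and column leaves {A, B, F}.
Row 5, column 3: eliminating its row and column leaves {A, B, C}.
Row 5, column 6: eliminating its row and column leaves {A, C, F}.
Row 6, column 2: eliminating its row and column leaves {D}.
Enumerating the assignments across these blanks that avoid any row or column repeat gives 26 completions.

26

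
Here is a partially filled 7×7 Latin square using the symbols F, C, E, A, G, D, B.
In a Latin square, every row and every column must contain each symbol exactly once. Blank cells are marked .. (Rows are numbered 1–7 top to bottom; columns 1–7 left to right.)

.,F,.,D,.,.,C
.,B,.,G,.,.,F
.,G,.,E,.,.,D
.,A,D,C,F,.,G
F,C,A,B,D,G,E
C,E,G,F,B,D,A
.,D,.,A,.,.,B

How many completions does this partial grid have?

Row 1, column 1: eliminating its row and column leaves {E, A, G, B}.
Row 1, column 3: eliminating its row and column leaves {E, B}.
Row 1, column 5: eliminating its row and column leaves {E, A, G}.
Row 1, column 6: eliminating its row and column leaves {E, A, B}.
Row 2, column 1: eliminating its row and column leaves {E, A, D}.
Row 2, column 3: eliminating its row and column leaves {C, E}.
Row 2, column 5: eliminating its row and column leaves {C, E, A}.
Row 2, column 6: eliminating its row and column leaves {C, E, A}.
Row 3, column 1: eliminating its row and column leaves {A, B}.
Row 3, column 3: eliminating its row and column leaves {F, C, B}.
Row 3, column 5: eliminating its row and column leaves {C, A}.
Row 3, column 6: eliminating its row and column leaves {F, C, A, B}.
Row 4, column 1: eliminating its row and column leaves {E, B}.
Row 4, column 6: eliminating its row and column leaves {E, B}.
Row 7, column 1: eliminating its row and column leaves {E, G}.
Row 7, column 3: eliminating its row and column leaves {F, C, E}.
Row 7, column 5: eliminating its row and column leaves {C, E, G}.
Row 7, column 6: eliminating its row and column leaves {F, C, E}.
Enumerating the assignments across these blanks that avoid any row or column repeat gives 8 completions.

8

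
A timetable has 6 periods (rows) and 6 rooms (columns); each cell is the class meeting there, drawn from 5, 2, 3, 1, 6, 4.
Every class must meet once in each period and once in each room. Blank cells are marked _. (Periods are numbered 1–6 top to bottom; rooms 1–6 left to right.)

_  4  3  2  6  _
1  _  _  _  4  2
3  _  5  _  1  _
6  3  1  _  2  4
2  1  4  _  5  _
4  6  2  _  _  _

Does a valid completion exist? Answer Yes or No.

No period or room among the givens repeats a symbol, and propagating forced cells runs into no contradiction.
One valid completion exists (for instance, 5 4 3 2 6 1 / 1 5 6 3 4 2 / 3 2 5 4 1 6 / 6 3 1 5 2 4 / 2 1 4 6 5 3 / 4 6 2 1 3 5).

Yes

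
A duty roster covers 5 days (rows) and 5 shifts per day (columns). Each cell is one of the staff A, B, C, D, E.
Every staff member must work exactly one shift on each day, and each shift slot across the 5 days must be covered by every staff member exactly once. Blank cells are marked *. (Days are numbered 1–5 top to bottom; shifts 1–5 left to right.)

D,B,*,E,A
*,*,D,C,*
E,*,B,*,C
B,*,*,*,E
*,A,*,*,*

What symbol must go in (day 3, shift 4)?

A

Day 1, shift 3: day 1 has {A, B, D, E} and shift 3 has {B, D}, leaving only C.
Day 2, shift 1: day 2 has {C, D} and shift 1 has {B, D, E}, leaving only A.
Day 2, shift 2: day 2 has {A, C, D} and shift 2 has {A, B}, leaving only E.
Day 2, shift 5: day 2 has {A, C, D, E} and shift 5 has {A, C, E}, leaving only B.
Day 3, shift 2: day 3 has {B, C, E} and shift 2 has {A, B, E}, leaving only D.
Day 3 already has {B, C, D, E} and shift 4 already has {C, E}, so day 3, shift 4 must be A.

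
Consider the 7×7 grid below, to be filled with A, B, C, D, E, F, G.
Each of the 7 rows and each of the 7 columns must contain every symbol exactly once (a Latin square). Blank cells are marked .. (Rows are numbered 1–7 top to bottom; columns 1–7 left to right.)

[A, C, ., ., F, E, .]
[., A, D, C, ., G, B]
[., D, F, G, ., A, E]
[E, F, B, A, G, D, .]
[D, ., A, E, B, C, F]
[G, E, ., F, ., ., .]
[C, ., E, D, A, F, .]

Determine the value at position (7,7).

G

Row 7 already has {A, C, D, E, F} and column 7 already has {B, E, F}, so row 7, column 7 must be G.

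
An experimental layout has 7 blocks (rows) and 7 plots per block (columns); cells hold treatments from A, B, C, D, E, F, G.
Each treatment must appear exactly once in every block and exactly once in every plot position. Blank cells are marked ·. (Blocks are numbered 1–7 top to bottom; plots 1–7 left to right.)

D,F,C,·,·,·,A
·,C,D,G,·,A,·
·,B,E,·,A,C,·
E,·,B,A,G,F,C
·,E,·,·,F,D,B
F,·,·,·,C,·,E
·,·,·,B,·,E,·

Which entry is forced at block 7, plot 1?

Block 1, plot 4: block 1 has {A, C, D, F} and plot 4 has {A, B, G}, leaving only E.
Block 1, plot 5: block 1 has {A, C, D, E, F} and plot 5 has {A, C, F, G}, leaving only B.
Block 1, plot 6: block 1 has {A, B, C, D, E, F} and plot 6 has {A, C, D, E, F}, leaving only G.
Block 2, plot 1: block 2 has {A, C, D, G} and plot 1 has {D, E, F}, leaving only B.
Block 2, plot 5: block 2 has {A, B, C, D, G} and plot 5 has {A, B, C, F, G}, leaving only E.
Block 2, plot 7: block 2 has {A, B, C, D, E, G} and plot 7 has {A, B, C, E}, leaving only F.
Block 3, plot 1: block 3 has {A, B, C, E} and plot 1 has {B, D, E, F}, leaving only G.
Block 3, plot 7: block 3 has {A, B, C, E, G} and plot 7 has {A, B, C, E, F}, leaving only D.
Block 3, plot 4: block 3 has {A, B, C, D, E, G} and plot 4 has {A, B, E, G}, leaving only F.
Block 4, plot 2: block 4 has {A, B, C, E, F, G} and plot 2 has {B, C, E, F}, leaving only D.
Block 5, plot 4: block 5 has {B, D, E, F} and plot 4 has {A, B, E, F, G}, leaving only C.
Block 5, plot 1: block 5 has {B, C, D, E, F} and plot 1 has {B, D, E, F, G}, leaving only A.
Block 7 already has {B, E} and plot 1 already has {A, B, D, E, F, G}, so block 7, plot 1 must be C.

C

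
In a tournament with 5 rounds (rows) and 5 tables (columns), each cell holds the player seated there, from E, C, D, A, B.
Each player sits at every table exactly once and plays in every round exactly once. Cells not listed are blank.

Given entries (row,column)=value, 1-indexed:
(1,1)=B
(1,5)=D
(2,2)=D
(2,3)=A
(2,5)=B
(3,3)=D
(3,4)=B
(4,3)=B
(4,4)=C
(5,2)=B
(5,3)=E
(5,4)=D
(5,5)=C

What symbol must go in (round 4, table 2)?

A

Round 1, table 3: round 1 has {D, B} and table 3 has {E, D, A, B}, leaving only C.
Round 2, table 4: round 2 has {D, A, B} and table 4 has {C, D, B}, leaving only E.
Round 1, table 4: round 1 has {C, D, B} and table 4 has {E, C, D, B}, leaving only A.
Round 1, table 2: round 1 has {C, D, A, B} and table 2 has {D, B}, leaving only E.
Round 4 already has {C, B} and table 2 already has {E, D, B}, so round 4, table 2 must be A.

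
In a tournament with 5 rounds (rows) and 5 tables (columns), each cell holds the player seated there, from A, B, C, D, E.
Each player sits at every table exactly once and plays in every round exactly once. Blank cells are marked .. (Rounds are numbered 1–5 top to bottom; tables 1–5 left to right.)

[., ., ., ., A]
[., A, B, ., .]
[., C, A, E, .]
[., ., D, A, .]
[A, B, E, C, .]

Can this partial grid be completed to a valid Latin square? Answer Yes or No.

No round or table among the givens repeats a symbol, and propagating forced cells runs into no contradiction.
One valid completion exists (for instance, E D C B A / C A B D E / D C A E B / B E D A C / A B E C D).

Yes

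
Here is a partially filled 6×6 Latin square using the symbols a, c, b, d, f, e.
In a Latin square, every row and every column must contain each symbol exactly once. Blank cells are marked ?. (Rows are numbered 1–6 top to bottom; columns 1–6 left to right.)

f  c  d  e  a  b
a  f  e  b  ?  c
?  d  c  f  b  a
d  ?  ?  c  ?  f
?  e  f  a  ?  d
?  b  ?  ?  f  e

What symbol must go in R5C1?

Row 2, column 5: row 2 has {a, c, b, f, e} and column 5 has {a, b, f}, leaving only d.
Row 3, column 1: row 3 has {a, c, b, d, f} and column 1 has {a, d, f}, leaving only e.
Row 4, column 2: row 4 has {c, d, f} and column 2 has {c, b, d, f, e}, leaving only a.
Row 4, column 3: row 4 has {a, c, d, f} and column 3 has {c, d, f, e}, leaving only b.
Row 4, column 5: row 4 has {a, c, b, d, f} and column 5 has {a, b, d, f}, leaving only e.
Row 5, column 5: row 5 has {a, d, f, e} and column 5 has {a, b, d, f, e}, leaving only c.
Row 5 already has {a, c, d, f, e} and column 1 already has {a, d, f, e}, so row 5, column 1 must be b.

b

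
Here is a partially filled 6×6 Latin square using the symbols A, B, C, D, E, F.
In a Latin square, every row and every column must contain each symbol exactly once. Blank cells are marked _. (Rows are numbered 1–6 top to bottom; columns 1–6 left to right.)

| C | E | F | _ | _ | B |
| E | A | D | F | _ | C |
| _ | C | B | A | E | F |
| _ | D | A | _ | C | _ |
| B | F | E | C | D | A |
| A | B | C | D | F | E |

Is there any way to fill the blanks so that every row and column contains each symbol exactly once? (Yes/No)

No

Row 1, column 4: row 1 together with column 4 already contain {A, B, C, D, E, F} — every symbol — so nothing can go there. The grid has no valid completion.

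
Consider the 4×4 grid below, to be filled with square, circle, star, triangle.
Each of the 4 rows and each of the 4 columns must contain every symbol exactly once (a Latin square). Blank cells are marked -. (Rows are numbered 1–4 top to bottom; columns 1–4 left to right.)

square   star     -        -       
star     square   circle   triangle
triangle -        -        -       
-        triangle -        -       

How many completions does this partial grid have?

2

Row 1, column 3: eliminating its row and column leaves {triangle}.
Row 1, column 4: eliminating its row and column leaves {circle}.
Row 3, column 2: eliminating its row and column leaves {circle}.
Row 3, column 3: eliminating its row and column leaves {square, star}.
Row 3, column 4: eliminating its row and column leaves {square, circle, star}.
Row 4, column 1: eliminating its row and column leaves {circle}.
Row 4, column 3: eliminating its row and column leaves {square, star}.
Row 4, column 4: eliminating its row and column leaves {square, circle, star}.
Enumerating the assignments across these blanks that avoid any row or column repeat gives 2 completions.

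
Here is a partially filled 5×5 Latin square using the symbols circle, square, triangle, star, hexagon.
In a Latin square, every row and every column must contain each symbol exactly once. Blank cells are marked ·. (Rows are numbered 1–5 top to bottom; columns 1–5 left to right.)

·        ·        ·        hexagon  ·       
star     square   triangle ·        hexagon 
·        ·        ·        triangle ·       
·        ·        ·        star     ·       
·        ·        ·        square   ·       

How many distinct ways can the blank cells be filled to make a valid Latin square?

Row 1, column 1: eliminating its row and column leaves {circle, square, triangle}.
Row 1, column 2: eliminating its row and column leaves {circle, triangle, star}.
Row 1, column 3: eliminating its row and column leaves {circle, square, star}.
Row 1, column 5: eliminating its row and column leaves {circle, square, triangle, star}.
Row 2, column 4: eliminating its row and column leaves {circle}.
Row 3, column 1: eliminating its row and column leaves {circle, square, hexagon}.
Row 3, column 2: eliminating its row and column leaves {circle, star, hexagon}.
Row 3, column 3: eliminating its row and column leaves {circle, square, star, hexagon}.
Row 3, column 5: eliminating its row and column leaves {circle, square, star}.
Row 4, column 1: eliminating its row and column leaves {circle, square, triangle, hexagon}.
Row 4, column 2: eliminating its row and column leaves {circle, triangle, hexagon}.
Row 4, column 3: eliminating its row and column leaves {circle, square, hexagon}.
Row 4, column 5: eliminating its row and column leaves {circle, square, triangle}.
Row 5, column 1: eliminating its row and column leaves {circle, triangle, hexagon}.
Row 5, column 2: eliminating its row and column leaves {circle, triangle, star, hexagon}.
Row 5, column 3: eliminating its row and column leaves {circle, star, hexagon}.
Row 5, column 5: eliminating its row and column leaves {circle, triangle, star}.
Enumerating the assignments across these blanks that avoid any row or column repeat gives 56 completions.

56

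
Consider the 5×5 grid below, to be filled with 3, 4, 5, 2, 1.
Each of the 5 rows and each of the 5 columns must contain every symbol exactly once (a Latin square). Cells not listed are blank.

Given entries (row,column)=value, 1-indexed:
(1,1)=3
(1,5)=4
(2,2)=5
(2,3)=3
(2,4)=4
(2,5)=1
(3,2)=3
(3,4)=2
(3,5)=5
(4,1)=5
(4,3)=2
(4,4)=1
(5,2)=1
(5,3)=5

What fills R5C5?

2

Row 1, column 2: row 1 has {3, 4} and column 2 has {3, 5, 1}, leaving only 2.
Row 1, column 3: row 1 has {3, 4, 2} and column 3 has {3, 5, 2}, leaving only 1.
Row 1, column 4: row 1 has {3, 4, 2, 1} and column 4 has {4, 2, 1}, leaving only 5.
Row 2, column 1: row 2 has {3, 4, 5, 1} and column 1 has {3, 5}, leaving only 2.
Row 3, column 3: row 3 has {3, 5, 2} and column 3 has {3, 5, 2, 1}, leaving only 4.
Row 3, column 1: row 3 has {3, 4, 5, 2} and column 1 has {3, 5, 2}, leaving only 1.
Row 4, column 2: row 4 has {5, 2, 1} and column 2 has {3, 5, 2, 1}, leaving only 4.
Row 4, column 5: row 4 has {4, 5, 2, 1} and column 5 has {4, 5, 1}, leaving only 3.
Row 5 already has {5, 1} and column 5 already has {3, 4, 5, 1}, so row 5, column 5 must be 2.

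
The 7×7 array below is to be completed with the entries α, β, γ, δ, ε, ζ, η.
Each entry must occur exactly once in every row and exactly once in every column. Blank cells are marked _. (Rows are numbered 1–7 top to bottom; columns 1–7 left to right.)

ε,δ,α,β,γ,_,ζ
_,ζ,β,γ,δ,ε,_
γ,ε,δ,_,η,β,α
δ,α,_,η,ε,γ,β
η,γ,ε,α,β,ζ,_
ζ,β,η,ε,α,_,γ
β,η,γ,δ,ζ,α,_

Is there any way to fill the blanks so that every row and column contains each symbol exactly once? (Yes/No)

No row or column among the givens repeats a symbol, and propagating forced cells runs into no contradiction.
One valid completion exists (for instance, ε δ α β γ η ζ / α ζ β γ δ ε η / γ ε δ ζ η β α / δ α ζ η ε γ β / η γ ε α β ζ δ / ζ β η ε α δ γ / β η γ δ ζ α ε).

Yes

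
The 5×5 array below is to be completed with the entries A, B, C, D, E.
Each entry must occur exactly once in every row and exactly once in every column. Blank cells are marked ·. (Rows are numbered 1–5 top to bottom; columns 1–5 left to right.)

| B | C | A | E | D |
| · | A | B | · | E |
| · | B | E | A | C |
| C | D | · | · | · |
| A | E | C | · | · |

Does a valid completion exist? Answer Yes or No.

Row 4, column 3: row 4 together with column 3 already contain {A, B, C, D, E} — every symbol — so nothing can go there. The grid has no valid completion.

No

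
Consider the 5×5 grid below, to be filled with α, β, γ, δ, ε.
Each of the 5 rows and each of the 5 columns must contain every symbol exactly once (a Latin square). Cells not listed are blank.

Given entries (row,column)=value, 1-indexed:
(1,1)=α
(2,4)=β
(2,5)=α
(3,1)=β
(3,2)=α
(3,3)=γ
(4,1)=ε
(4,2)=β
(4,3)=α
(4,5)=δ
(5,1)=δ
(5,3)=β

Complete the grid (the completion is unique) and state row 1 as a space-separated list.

α γ δ ε β

Row 2, column 1: row 2 has {α, β} and column 1 has {α, β, δ, ε}, leaving only γ.
Row 3, column 5: row 3 has {α, β, γ} and column 5 has {α, δ}, leaving only ε.
Row 3, column 4: row 3 has {α, β, γ, ε} and column 4 has {β}, leaving only δ.
Row 4, column 4: row 4 has {α, β, δ, ε} and column 4 has {β, δ}, leaving only γ.
Row 1, column 4: row 1 has {α} and column 4 has {β, γ, δ}, leaving only ε.
Row 1, column 3: row 1 has {α, ε} and column 3 has {α, β, γ}, leaving only δ.
Row 1, column 2: row 1 has {α, δ, ε} and column 2 has {α, β}, leaving only γ.
Row 1, column 5: row 1 has {α, γ, δ, ε} and column 5 has {α, δ, ε}, leaving only β.
So row 1 reads: α γ δ ε β.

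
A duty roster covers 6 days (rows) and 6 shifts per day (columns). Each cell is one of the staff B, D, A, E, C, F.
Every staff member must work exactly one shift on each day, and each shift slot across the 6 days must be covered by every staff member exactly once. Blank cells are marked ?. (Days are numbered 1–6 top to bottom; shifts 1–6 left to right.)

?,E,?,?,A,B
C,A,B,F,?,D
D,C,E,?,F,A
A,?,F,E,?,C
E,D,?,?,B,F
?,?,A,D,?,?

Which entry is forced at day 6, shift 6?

E

Day 6 already has {D, A} and shift 6 already has {B, D, A, C, F}, so day 6, shift 6 must be E.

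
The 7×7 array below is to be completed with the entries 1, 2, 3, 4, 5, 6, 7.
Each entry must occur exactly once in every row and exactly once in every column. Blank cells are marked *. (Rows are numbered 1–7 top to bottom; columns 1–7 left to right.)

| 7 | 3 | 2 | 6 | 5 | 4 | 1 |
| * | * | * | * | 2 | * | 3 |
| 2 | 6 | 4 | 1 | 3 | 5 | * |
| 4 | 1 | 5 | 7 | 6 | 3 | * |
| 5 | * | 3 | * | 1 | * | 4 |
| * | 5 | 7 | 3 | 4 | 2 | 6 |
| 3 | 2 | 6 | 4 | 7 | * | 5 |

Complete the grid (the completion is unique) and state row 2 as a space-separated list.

6 4 1 5 2 7 3

Row 2, column 3: row 2 has {2, 3} and column 3 has {2, 3, 4, 5, 6, 7}, leaving only 1.
Row 2, column 1: row 2 has {1, 2, 3} and column 1 has {2, 3, 4, 5, 7}, leaving only 6.
Row 2, column 4: row 2 has {1, 2, 3, 6} and column 4 has {1, 3, 4, 6, 7}, leaving only 5.
Row 2, column 6: row 2 has {1, 2, 3, 5, 6} and column 6 has {2, 3, 4, 5}, leaving only 7.
Row 2, column 2: row 2 has {1, 2, 3, 5, 6, 7} and column 2 has {1, 2, 3, 5, 6}, leaving only 4.
So row 2 reads: 6 4 1 5 2 7 3.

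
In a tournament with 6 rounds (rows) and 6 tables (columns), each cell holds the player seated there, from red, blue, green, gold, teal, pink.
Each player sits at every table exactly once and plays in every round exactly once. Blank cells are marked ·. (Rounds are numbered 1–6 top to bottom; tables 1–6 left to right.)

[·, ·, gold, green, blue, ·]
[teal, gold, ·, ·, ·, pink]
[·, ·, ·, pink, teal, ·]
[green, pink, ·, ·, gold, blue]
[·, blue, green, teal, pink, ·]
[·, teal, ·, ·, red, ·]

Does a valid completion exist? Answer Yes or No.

Yes

No round or table among the givens repeats a symbol, and propagating forced cells runs into no contradiction.
One valid completion exists (for instance, pink red gold green blue teal / teal gold red blue green pink / gold green blue pink teal red / green pink teal red gold blue / red blue green teal pink gold / blue teal pink gold red green).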